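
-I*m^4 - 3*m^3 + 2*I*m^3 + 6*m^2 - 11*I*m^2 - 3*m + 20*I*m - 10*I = (m - 1)*(m - 5*I)*(m + 2*I)*(-I*m + I)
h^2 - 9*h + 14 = (h - 7)*(h - 2)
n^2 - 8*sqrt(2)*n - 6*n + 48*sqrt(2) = (n - 6)*(n - 8*sqrt(2))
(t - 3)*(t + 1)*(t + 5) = t^3 + 3*t^2 - 13*t - 15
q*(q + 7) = q^2 + 7*q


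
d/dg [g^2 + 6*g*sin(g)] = 6*g*cos(g) + 2*g + 6*sin(g)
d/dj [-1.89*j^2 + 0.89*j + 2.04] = 0.89 - 3.78*j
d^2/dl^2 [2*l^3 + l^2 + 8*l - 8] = 12*l + 2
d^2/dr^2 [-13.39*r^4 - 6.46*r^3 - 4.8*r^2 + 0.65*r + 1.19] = -160.68*r^2 - 38.76*r - 9.6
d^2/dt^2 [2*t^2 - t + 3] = 4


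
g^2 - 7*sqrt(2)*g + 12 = (g - 6*sqrt(2))*(g - sqrt(2))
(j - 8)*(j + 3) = j^2 - 5*j - 24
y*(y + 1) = y^2 + y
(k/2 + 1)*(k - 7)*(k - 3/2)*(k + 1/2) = k^4/2 - 3*k^3 - 39*k^2/8 + 71*k/8 + 21/4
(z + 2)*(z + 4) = z^2 + 6*z + 8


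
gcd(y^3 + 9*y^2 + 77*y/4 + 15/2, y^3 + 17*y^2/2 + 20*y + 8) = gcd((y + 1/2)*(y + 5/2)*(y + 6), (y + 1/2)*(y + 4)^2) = y + 1/2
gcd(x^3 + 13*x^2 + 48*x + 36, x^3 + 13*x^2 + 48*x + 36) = x^3 + 13*x^2 + 48*x + 36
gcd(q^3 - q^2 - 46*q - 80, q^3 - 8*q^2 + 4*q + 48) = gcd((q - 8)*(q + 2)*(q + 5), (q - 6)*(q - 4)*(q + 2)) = q + 2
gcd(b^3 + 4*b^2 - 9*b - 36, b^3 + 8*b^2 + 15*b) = b + 3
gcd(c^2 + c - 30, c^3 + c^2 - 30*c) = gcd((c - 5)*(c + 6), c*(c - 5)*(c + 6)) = c^2 + c - 30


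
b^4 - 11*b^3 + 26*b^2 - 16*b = b*(b - 8)*(b - 2)*(b - 1)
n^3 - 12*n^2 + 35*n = n*(n - 7)*(n - 5)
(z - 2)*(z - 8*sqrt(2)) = z^2 - 8*sqrt(2)*z - 2*z + 16*sqrt(2)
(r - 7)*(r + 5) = r^2 - 2*r - 35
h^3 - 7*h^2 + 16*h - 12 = (h - 3)*(h - 2)^2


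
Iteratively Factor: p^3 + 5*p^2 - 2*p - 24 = (p + 3)*(p^2 + 2*p - 8) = (p + 3)*(p + 4)*(p - 2)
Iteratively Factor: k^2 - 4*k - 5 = (k - 5)*(k + 1)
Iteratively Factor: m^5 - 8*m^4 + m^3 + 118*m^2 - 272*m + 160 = (m - 4)*(m^4 - 4*m^3 - 15*m^2 + 58*m - 40) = (m - 4)*(m - 2)*(m^3 - 2*m^2 - 19*m + 20) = (m - 5)*(m - 4)*(m - 2)*(m^2 + 3*m - 4) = (m - 5)*(m - 4)*(m - 2)*(m + 4)*(m - 1)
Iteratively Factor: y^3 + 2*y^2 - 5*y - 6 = (y - 2)*(y^2 + 4*y + 3) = (y - 2)*(y + 3)*(y + 1)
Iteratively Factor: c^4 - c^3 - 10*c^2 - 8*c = (c)*(c^3 - c^2 - 10*c - 8) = c*(c - 4)*(c^2 + 3*c + 2) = c*(c - 4)*(c + 1)*(c + 2)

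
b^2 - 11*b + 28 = (b - 7)*(b - 4)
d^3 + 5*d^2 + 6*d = d*(d + 2)*(d + 3)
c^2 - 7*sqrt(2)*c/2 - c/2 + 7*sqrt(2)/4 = (c - 1/2)*(c - 7*sqrt(2)/2)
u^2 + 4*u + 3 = (u + 1)*(u + 3)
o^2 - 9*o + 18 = (o - 6)*(o - 3)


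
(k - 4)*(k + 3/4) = k^2 - 13*k/4 - 3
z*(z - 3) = z^2 - 3*z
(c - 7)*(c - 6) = c^2 - 13*c + 42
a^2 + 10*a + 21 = (a + 3)*(a + 7)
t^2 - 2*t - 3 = (t - 3)*(t + 1)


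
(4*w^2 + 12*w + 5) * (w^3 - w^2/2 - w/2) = 4*w^5 + 10*w^4 - 3*w^3 - 17*w^2/2 - 5*w/2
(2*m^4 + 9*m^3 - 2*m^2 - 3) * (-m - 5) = -2*m^5 - 19*m^4 - 43*m^3 + 10*m^2 + 3*m + 15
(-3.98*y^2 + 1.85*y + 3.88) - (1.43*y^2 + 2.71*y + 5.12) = -5.41*y^2 - 0.86*y - 1.24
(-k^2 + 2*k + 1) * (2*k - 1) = -2*k^3 + 5*k^2 - 1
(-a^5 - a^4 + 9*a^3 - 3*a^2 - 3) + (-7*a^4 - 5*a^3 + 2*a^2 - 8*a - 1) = -a^5 - 8*a^4 + 4*a^3 - a^2 - 8*a - 4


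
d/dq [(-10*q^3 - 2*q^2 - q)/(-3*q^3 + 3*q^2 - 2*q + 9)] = (-36*q^4 + 34*q^3 - 263*q^2 - 36*q - 9)/(9*q^6 - 18*q^5 + 21*q^4 - 66*q^3 + 58*q^2 - 36*q + 81)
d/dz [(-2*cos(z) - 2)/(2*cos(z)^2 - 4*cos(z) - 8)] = (sin(z)^2 - 2*cos(z) - 3)*sin(z)/(sin(z)^2 + 2*cos(z) + 3)^2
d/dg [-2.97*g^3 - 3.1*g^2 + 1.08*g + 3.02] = -8.91*g^2 - 6.2*g + 1.08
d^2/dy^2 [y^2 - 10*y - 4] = 2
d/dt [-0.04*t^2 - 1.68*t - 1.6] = -0.08*t - 1.68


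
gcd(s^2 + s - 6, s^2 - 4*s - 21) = s + 3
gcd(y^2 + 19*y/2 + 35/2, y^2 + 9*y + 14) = y + 7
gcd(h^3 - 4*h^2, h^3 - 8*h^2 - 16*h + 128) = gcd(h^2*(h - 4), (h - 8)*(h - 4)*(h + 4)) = h - 4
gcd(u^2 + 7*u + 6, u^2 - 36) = u + 6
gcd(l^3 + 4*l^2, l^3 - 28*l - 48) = l + 4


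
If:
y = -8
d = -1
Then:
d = -1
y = -8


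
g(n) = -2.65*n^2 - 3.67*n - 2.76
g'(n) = -5.3*n - 3.67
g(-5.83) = -71.43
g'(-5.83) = 27.23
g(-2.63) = -11.44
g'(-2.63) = 10.27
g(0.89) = -8.13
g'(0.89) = -8.39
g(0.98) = -8.90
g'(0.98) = -8.86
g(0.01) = -2.80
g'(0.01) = -3.72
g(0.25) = -3.84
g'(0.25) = -5.00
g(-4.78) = -45.77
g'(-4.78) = 21.66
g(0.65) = -6.27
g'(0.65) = -7.12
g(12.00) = -428.40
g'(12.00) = -67.27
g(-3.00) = -15.60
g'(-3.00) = 12.23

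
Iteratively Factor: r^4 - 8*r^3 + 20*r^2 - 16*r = (r - 2)*(r^3 - 6*r^2 + 8*r) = (r - 2)^2*(r^2 - 4*r) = (r - 4)*(r - 2)^2*(r)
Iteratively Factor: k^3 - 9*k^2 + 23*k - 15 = (k - 5)*(k^2 - 4*k + 3) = (k - 5)*(k - 1)*(k - 3)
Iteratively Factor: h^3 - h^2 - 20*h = (h)*(h^2 - h - 20) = h*(h + 4)*(h - 5)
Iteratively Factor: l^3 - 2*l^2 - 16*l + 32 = (l - 4)*(l^2 + 2*l - 8) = (l - 4)*(l + 4)*(l - 2)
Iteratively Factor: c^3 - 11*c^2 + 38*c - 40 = (c - 4)*(c^2 - 7*c + 10) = (c - 4)*(c - 2)*(c - 5)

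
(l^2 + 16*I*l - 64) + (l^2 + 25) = 2*l^2 + 16*I*l - 39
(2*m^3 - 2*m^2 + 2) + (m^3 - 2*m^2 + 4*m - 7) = 3*m^3 - 4*m^2 + 4*m - 5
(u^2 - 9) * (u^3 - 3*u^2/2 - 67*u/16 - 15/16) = u^5 - 3*u^4/2 - 211*u^3/16 + 201*u^2/16 + 603*u/16 + 135/16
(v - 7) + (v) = 2*v - 7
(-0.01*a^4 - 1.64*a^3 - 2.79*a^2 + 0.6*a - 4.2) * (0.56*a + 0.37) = -0.0056*a^5 - 0.9221*a^4 - 2.1692*a^3 - 0.6963*a^2 - 2.13*a - 1.554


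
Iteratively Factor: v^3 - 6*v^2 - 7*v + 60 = (v - 4)*(v^2 - 2*v - 15) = (v - 4)*(v + 3)*(v - 5)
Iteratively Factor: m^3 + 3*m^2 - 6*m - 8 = (m - 2)*(m^2 + 5*m + 4) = (m - 2)*(m + 1)*(m + 4)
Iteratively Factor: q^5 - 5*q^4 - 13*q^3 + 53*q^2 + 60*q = (q + 1)*(q^4 - 6*q^3 - 7*q^2 + 60*q) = (q + 1)*(q + 3)*(q^3 - 9*q^2 + 20*q) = (q - 4)*(q + 1)*(q + 3)*(q^2 - 5*q) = (q - 5)*(q - 4)*(q + 1)*(q + 3)*(q)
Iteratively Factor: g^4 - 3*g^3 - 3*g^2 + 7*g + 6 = (g + 1)*(g^3 - 4*g^2 + g + 6) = (g + 1)^2*(g^2 - 5*g + 6) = (g - 2)*(g + 1)^2*(g - 3)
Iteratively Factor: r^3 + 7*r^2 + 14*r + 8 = (r + 2)*(r^2 + 5*r + 4) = (r + 1)*(r + 2)*(r + 4)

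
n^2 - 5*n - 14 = (n - 7)*(n + 2)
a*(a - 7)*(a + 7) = a^3 - 49*a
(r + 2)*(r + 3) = r^2 + 5*r + 6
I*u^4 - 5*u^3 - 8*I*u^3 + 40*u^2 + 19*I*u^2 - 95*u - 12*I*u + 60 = (u - 4)*(u - 3)*(u + 5*I)*(I*u - I)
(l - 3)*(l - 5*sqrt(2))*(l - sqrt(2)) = l^3 - 6*sqrt(2)*l^2 - 3*l^2 + 10*l + 18*sqrt(2)*l - 30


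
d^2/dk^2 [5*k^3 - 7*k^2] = 30*k - 14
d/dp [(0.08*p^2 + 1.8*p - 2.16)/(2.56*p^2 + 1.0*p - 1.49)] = (-4.528*p^2 + 10.8208*p - 0.522)/(6.5536*p^4 + 5.12*p^3 - 6.6288*p^2 - 2.98*p + 2.2201)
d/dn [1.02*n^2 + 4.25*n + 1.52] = 2.04*n + 4.25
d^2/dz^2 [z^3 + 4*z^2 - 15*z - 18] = 6*z + 8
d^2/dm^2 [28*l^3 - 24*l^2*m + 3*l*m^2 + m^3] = 6*l + 6*m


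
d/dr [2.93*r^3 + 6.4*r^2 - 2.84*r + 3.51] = 8.79*r^2 + 12.8*r - 2.84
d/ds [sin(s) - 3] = cos(s)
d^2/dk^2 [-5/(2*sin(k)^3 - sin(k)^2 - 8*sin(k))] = 10*((sin(k) + cos(2*k) + 7)*(13*sin(k)/4 + 9*sin(3*k)/4 - cos(2*k))*sin(k) + 4*(-3*sin(k)^2 + sin(k) + 4)^2*cos(k)^2)/((sin(k) + cos(2*k) + 7)^3*sin(k)^3)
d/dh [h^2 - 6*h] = 2*h - 6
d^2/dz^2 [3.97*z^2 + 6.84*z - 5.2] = 7.94000000000000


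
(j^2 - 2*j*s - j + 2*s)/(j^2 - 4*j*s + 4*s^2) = (1 - j)/(-j + 2*s)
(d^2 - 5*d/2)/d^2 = (d - 5/2)/d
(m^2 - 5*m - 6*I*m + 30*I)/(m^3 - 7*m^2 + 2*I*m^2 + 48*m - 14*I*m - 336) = (m - 5)/(m^2 + m*(-7 + 8*I) - 56*I)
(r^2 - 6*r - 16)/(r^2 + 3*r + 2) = (r - 8)/(r + 1)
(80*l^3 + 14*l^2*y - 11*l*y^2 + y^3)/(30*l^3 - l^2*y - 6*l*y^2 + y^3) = (-8*l + y)/(-3*l + y)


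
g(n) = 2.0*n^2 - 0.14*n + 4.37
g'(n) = 4.0*n - 0.14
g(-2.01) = 12.73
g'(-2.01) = -8.18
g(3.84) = 33.32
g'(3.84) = 15.22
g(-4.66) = 48.45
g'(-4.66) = -18.78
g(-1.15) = 7.18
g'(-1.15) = -4.74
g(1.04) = 6.39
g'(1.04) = 4.02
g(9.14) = 170.17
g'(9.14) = 36.42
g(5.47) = 63.45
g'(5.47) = 21.74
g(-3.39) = 27.83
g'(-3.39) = -13.70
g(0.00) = 4.37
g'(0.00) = -0.14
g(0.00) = 4.37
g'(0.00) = -0.14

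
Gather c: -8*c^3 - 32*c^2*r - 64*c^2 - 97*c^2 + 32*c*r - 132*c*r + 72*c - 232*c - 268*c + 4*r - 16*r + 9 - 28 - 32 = -8*c^3 + c^2*(-32*r - 161) + c*(-100*r - 428) - 12*r - 51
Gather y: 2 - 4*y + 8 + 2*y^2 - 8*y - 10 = 2*y^2 - 12*y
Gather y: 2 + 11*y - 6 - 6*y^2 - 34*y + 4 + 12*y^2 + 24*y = 6*y^2 + y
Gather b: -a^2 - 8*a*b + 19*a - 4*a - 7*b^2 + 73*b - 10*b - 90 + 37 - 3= -a^2 + 15*a - 7*b^2 + b*(63 - 8*a) - 56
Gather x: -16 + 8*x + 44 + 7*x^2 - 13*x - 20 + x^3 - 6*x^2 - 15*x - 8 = x^3 + x^2 - 20*x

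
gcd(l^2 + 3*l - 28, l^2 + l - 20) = l - 4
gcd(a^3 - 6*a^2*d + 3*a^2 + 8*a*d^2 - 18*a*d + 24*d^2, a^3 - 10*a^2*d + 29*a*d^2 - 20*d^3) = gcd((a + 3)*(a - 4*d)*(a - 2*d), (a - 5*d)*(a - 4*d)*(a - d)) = a - 4*d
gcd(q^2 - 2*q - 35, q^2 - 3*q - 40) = q + 5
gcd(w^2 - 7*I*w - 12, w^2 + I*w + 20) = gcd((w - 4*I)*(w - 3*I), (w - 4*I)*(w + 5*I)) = w - 4*I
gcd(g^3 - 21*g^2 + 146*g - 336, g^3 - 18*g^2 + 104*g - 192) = g^2 - 14*g + 48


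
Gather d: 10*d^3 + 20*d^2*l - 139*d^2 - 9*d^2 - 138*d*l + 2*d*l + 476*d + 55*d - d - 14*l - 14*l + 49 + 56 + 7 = 10*d^3 + d^2*(20*l - 148) + d*(530 - 136*l) - 28*l + 112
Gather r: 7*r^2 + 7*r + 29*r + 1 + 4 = 7*r^2 + 36*r + 5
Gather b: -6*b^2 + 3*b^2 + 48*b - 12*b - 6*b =-3*b^2 + 30*b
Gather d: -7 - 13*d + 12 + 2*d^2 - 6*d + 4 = 2*d^2 - 19*d + 9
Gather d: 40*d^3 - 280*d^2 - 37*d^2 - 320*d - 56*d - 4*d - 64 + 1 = 40*d^3 - 317*d^2 - 380*d - 63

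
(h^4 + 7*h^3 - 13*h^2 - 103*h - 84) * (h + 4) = h^5 + 11*h^4 + 15*h^3 - 155*h^2 - 496*h - 336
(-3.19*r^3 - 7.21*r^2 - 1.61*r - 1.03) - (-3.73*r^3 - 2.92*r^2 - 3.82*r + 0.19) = 0.54*r^3 - 4.29*r^2 + 2.21*r - 1.22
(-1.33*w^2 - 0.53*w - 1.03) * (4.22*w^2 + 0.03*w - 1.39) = -5.6126*w^4 - 2.2765*w^3 - 2.5138*w^2 + 0.7058*w + 1.4317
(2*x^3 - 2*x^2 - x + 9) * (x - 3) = 2*x^4 - 8*x^3 + 5*x^2 + 12*x - 27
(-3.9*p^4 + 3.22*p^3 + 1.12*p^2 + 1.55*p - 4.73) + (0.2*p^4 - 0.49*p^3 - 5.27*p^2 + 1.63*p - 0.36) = -3.7*p^4 + 2.73*p^3 - 4.15*p^2 + 3.18*p - 5.09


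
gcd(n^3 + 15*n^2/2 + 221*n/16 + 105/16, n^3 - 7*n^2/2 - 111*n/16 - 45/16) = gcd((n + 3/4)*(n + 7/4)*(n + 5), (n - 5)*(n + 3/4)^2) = n + 3/4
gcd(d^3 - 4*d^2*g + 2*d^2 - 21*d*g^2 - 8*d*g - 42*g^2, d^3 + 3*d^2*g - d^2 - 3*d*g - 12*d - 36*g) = d + 3*g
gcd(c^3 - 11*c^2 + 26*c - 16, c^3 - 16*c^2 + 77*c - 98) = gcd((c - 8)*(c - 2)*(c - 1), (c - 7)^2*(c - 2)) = c - 2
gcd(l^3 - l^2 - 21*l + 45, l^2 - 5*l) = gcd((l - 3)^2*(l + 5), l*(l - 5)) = 1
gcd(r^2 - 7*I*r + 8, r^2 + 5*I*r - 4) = r + I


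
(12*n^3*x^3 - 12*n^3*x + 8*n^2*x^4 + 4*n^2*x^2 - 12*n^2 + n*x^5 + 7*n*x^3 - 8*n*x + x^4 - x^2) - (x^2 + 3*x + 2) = 12*n^3*x^3 - 12*n^3*x + 8*n^2*x^4 + 4*n^2*x^2 - 12*n^2 + n*x^5 + 7*n*x^3 - 8*n*x + x^4 - 2*x^2 - 3*x - 2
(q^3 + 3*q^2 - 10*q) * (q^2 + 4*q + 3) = q^5 + 7*q^4 + 5*q^3 - 31*q^2 - 30*q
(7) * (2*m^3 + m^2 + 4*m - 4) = 14*m^3 + 7*m^2 + 28*m - 28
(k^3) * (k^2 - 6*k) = k^5 - 6*k^4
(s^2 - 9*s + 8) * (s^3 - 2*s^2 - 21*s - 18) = s^5 - 11*s^4 + 5*s^3 + 155*s^2 - 6*s - 144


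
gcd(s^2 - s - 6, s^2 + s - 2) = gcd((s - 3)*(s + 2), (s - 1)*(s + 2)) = s + 2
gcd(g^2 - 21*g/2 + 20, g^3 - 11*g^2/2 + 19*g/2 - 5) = g - 5/2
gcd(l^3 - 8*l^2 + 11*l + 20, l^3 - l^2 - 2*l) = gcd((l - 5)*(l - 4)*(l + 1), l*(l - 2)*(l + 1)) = l + 1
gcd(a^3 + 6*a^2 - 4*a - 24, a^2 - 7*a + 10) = a - 2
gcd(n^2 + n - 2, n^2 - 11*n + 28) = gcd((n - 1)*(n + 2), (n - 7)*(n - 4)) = 1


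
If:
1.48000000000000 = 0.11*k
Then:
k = 13.45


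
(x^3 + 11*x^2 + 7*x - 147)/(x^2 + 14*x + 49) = x - 3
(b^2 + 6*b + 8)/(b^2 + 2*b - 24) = (b^2 + 6*b + 8)/(b^2 + 2*b - 24)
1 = 1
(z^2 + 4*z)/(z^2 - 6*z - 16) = z*(z + 4)/(z^2 - 6*z - 16)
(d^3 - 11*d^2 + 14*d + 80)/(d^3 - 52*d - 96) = (d - 5)/(d + 6)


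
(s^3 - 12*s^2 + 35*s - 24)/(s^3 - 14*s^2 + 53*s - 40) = (s - 3)/(s - 5)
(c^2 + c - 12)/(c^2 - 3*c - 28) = (c - 3)/(c - 7)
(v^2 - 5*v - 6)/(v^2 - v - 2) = (v - 6)/(v - 2)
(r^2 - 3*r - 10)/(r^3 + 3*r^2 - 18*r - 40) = (r - 5)/(r^2 + r - 20)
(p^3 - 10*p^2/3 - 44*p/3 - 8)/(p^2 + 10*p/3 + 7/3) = (3*p^3 - 10*p^2 - 44*p - 24)/(3*p^2 + 10*p + 7)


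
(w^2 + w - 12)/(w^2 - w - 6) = (w + 4)/(w + 2)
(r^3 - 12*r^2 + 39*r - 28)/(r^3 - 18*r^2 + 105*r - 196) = (r - 1)/(r - 7)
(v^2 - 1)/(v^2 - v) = (v + 1)/v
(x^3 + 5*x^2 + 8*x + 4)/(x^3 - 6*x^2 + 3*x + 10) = (x^2 + 4*x + 4)/(x^2 - 7*x + 10)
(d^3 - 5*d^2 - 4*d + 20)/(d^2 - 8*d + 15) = (d^2 - 4)/(d - 3)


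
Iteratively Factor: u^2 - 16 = (u + 4)*(u - 4)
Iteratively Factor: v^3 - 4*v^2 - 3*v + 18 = (v + 2)*(v^2 - 6*v + 9) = (v - 3)*(v + 2)*(v - 3)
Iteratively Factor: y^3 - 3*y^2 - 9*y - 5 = (y + 1)*(y^2 - 4*y - 5) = (y + 1)^2*(y - 5)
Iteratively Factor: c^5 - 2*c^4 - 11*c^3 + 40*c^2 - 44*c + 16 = (c - 1)*(c^4 - c^3 - 12*c^2 + 28*c - 16) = (c - 2)*(c - 1)*(c^3 + c^2 - 10*c + 8) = (c - 2)*(c - 1)*(c + 4)*(c^2 - 3*c + 2) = (c - 2)*(c - 1)^2*(c + 4)*(c - 2)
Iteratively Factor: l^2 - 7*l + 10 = (l - 5)*(l - 2)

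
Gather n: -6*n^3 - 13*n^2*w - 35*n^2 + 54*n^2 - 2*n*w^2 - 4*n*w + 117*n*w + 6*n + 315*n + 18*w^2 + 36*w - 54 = -6*n^3 + n^2*(19 - 13*w) + n*(-2*w^2 + 113*w + 321) + 18*w^2 + 36*w - 54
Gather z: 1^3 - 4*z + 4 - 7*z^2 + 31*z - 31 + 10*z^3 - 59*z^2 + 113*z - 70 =10*z^3 - 66*z^2 + 140*z - 96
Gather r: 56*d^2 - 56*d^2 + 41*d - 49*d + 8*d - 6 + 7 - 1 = 0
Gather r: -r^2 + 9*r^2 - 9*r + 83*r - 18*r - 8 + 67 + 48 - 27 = 8*r^2 + 56*r + 80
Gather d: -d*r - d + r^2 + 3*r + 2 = d*(-r - 1) + r^2 + 3*r + 2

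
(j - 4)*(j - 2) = j^2 - 6*j + 8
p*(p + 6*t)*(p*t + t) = p^3*t + 6*p^2*t^2 + p^2*t + 6*p*t^2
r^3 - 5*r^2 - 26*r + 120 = (r - 6)*(r - 4)*(r + 5)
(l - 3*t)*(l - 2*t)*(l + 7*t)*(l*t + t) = l^4*t + 2*l^3*t^2 + l^3*t - 29*l^2*t^3 + 2*l^2*t^2 + 42*l*t^4 - 29*l*t^3 + 42*t^4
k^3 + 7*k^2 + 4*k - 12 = (k - 1)*(k + 2)*(k + 6)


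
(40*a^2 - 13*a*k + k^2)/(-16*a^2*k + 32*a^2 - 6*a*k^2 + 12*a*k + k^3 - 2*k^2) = (-5*a + k)/(2*a*k - 4*a + k^2 - 2*k)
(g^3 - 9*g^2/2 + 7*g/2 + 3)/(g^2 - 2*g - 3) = (g^2 - 3*g/2 - 1)/(g + 1)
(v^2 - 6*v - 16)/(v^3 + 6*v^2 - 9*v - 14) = (v^2 - 6*v - 16)/(v^3 + 6*v^2 - 9*v - 14)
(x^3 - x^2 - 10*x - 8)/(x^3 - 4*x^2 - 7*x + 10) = (x^2 - 3*x - 4)/(x^2 - 6*x + 5)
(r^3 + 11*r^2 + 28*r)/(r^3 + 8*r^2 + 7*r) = (r + 4)/(r + 1)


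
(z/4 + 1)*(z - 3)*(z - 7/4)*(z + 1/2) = z^4/4 - z^3/16 - 113*z^2/32 + 113*z/32 + 21/8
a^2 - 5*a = a*(a - 5)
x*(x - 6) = x^2 - 6*x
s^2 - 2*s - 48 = (s - 8)*(s + 6)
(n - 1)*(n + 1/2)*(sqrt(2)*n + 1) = sqrt(2)*n^3 - sqrt(2)*n^2/2 + n^2 - sqrt(2)*n/2 - n/2 - 1/2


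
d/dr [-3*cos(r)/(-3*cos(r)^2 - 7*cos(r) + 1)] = 3*(3*cos(r)^2 + 1)*sin(r)/(-3*sin(r)^2 + 7*cos(r) + 2)^2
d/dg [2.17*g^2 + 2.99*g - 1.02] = 4.34*g + 2.99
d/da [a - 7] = 1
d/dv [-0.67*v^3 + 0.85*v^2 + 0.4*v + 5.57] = -2.01*v^2 + 1.7*v + 0.4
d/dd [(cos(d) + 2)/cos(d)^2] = (cos(d) + 4)*sin(d)/cos(d)^3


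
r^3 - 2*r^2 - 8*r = r*(r - 4)*(r + 2)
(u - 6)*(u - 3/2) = u^2 - 15*u/2 + 9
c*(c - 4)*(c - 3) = c^3 - 7*c^2 + 12*c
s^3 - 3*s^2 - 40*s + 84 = (s - 7)*(s - 2)*(s + 6)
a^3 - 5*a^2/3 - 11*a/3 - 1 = (a - 3)*(a + 1/3)*(a + 1)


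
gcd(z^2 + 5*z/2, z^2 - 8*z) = z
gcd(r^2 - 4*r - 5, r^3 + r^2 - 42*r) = 1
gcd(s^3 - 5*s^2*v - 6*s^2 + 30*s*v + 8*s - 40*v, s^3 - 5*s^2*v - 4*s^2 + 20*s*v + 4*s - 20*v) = s^2 - 5*s*v - 2*s + 10*v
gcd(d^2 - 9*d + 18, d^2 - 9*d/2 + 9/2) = d - 3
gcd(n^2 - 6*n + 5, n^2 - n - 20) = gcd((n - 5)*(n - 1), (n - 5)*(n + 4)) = n - 5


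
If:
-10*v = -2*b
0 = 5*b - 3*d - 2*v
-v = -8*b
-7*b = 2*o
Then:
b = 0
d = 0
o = 0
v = 0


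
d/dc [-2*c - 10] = -2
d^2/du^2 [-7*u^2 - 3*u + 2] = -14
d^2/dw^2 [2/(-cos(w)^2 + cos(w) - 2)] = 2*(-4*sin(w)^4 - 5*sin(w)^2 - 23*cos(w)/4 + 3*cos(3*w)/4 + 7)/(sin(w)^2 + cos(w) - 3)^3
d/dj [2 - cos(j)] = sin(j)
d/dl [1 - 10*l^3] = -30*l^2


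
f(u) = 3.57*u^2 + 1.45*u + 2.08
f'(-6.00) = -41.39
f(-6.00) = 121.90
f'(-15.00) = -105.65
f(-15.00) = 783.58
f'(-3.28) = -21.97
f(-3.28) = 35.73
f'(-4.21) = -28.61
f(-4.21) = 59.25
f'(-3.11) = -20.76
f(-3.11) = 32.10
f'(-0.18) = 0.16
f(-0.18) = 1.93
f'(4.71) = 35.08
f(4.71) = 88.11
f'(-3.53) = -23.75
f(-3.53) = 41.45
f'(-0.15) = 0.38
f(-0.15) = 1.94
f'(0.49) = 4.95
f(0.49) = 3.65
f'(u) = 7.14*u + 1.45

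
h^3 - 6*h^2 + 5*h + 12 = (h - 4)*(h - 3)*(h + 1)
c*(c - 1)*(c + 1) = c^3 - c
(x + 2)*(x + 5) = x^2 + 7*x + 10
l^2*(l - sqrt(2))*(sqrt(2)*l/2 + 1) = sqrt(2)*l^4/2 - sqrt(2)*l^2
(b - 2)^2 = b^2 - 4*b + 4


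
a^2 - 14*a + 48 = (a - 8)*(a - 6)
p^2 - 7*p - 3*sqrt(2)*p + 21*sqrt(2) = (p - 7)*(p - 3*sqrt(2))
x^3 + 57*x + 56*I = (x - 8*I)*(x + I)*(x + 7*I)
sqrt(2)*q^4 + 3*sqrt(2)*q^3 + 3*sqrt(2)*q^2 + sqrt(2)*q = q*(q + 1)^2*(sqrt(2)*q + sqrt(2))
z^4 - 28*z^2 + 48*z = z*(z - 4)*(z - 2)*(z + 6)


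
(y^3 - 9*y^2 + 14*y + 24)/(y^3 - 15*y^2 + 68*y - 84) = (y^2 - 3*y - 4)/(y^2 - 9*y + 14)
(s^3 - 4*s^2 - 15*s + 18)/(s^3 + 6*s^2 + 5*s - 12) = (s - 6)/(s + 4)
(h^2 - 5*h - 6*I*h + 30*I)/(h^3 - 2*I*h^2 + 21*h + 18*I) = (h - 5)/(h^2 + 4*I*h - 3)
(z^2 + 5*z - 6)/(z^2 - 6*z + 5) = (z + 6)/(z - 5)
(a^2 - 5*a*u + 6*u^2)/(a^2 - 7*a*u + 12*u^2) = (-a + 2*u)/(-a + 4*u)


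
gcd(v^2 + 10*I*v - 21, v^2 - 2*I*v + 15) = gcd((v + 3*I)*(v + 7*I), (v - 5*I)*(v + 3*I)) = v + 3*I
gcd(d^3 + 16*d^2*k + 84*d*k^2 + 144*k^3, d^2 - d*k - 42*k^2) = d + 6*k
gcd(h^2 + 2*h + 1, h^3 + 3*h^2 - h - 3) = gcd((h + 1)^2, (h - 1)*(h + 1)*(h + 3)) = h + 1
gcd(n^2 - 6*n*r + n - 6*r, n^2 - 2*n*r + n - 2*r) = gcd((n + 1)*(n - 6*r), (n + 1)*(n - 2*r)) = n + 1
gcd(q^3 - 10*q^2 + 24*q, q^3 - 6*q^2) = q^2 - 6*q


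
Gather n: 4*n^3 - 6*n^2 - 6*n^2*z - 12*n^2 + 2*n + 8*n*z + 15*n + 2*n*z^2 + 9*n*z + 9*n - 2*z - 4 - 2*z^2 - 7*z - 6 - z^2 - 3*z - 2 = 4*n^3 + n^2*(-6*z - 18) + n*(2*z^2 + 17*z + 26) - 3*z^2 - 12*z - 12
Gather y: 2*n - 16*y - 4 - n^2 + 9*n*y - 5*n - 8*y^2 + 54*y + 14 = -n^2 - 3*n - 8*y^2 + y*(9*n + 38) + 10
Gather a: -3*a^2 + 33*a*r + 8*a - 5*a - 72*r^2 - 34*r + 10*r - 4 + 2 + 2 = -3*a^2 + a*(33*r + 3) - 72*r^2 - 24*r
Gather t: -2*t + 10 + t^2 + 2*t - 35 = t^2 - 25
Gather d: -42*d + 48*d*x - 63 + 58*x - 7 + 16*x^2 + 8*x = d*(48*x - 42) + 16*x^2 + 66*x - 70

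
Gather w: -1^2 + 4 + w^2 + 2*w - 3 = w^2 + 2*w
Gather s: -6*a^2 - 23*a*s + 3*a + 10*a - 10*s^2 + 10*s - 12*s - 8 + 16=-6*a^2 + 13*a - 10*s^2 + s*(-23*a - 2) + 8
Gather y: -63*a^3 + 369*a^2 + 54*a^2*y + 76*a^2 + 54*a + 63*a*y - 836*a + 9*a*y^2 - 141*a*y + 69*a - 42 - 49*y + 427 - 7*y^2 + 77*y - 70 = -63*a^3 + 445*a^2 - 713*a + y^2*(9*a - 7) + y*(54*a^2 - 78*a + 28) + 315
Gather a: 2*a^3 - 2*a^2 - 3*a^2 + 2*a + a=2*a^3 - 5*a^2 + 3*a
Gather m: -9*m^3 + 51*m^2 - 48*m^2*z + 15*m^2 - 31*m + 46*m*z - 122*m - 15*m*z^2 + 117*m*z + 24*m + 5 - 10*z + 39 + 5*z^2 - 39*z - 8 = -9*m^3 + m^2*(66 - 48*z) + m*(-15*z^2 + 163*z - 129) + 5*z^2 - 49*z + 36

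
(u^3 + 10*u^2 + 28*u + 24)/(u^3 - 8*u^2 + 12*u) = (u^3 + 10*u^2 + 28*u + 24)/(u*(u^2 - 8*u + 12))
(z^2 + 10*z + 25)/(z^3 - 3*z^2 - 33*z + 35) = (z + 5)/(z^2 - 8*z + 7)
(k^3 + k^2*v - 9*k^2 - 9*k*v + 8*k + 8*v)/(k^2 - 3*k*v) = (k^3 + k^2*v - 9*k^2 - 9*k*v + 8*k + 8*v)/(k*(k - 3*v))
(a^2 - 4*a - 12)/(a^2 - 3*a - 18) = (a + 2)/(a + 3)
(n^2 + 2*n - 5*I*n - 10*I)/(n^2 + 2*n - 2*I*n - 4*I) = (n - 5*I)/(n - 2*I)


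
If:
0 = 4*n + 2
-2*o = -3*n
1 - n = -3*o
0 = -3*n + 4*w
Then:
No Solution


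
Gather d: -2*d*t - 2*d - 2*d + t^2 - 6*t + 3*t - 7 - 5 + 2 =d*(-2*t - 4) + t^2 - 3*t - 10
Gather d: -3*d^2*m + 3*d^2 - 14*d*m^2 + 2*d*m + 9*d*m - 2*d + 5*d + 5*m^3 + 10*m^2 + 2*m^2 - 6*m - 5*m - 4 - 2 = d^2*(3 - 3*m) + d*(-14*m^2 + 11*m + 3) + 5*m^3 + 12*m^2 - 11*m - 6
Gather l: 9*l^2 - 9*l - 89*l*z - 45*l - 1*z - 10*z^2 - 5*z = 9*l^2 + l*(-89*z - 54) - 10*z^2 - 6*z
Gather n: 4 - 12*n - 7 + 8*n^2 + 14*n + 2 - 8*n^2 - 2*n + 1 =0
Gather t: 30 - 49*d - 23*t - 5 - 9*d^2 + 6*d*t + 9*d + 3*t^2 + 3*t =-9*d^2 - 40*d + 3*t^2 + t*(6*d - 20) + 25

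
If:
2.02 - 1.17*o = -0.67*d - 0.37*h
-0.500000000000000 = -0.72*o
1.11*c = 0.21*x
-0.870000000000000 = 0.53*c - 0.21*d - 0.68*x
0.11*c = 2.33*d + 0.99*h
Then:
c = -0.13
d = 5.99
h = -14.11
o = 0.69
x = -0.67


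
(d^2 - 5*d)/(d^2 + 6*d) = (d - 5)/(d + 6)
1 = 1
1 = 1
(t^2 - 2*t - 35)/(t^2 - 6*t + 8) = (t^2 - 2*t - 35)/(t^2 - 6*t + 8)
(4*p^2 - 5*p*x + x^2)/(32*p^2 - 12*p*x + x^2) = (-p + x)/(-8*p + x)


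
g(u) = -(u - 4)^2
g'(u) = 8 - 2*u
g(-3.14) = -50.98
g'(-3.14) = 14.28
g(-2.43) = -41.34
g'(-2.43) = 12.86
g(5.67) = -2.79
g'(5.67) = -3.34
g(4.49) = -0.24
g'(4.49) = -0.98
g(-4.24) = -67.90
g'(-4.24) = 16.48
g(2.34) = -2.76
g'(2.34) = 3.32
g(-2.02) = -36.24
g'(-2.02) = 12.04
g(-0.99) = -24.90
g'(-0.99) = 9.98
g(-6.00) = -100.00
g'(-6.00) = 20.00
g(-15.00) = -361.00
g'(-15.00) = 38.00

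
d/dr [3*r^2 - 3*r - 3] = 6*r - 3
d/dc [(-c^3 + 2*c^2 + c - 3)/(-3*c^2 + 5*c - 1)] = (3*c^4 - 10*c^3 + 16*c^2 - 22*c + 14)/(9*c^4 - 30*c^3 + 31*c^2 - 10*c + 1)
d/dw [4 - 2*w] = -2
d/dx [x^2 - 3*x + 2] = 2*x - 3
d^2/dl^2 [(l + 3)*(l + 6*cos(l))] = -6*(l + 3)*cos(l) - 12*sin(l) + 2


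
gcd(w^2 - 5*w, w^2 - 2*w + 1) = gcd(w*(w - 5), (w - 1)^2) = 1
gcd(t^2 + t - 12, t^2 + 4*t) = t + 4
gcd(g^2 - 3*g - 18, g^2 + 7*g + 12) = g + 3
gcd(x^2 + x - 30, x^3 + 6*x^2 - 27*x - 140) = x - 5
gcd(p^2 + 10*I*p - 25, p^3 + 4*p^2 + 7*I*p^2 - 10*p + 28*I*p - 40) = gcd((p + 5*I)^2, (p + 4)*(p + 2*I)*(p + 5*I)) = p + 5*I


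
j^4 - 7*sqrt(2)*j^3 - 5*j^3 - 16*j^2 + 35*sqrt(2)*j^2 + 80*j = j*(j - 5)*(j - 8*sqrt(2))*(j + sqrt(2))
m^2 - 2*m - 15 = (m - 5)*(m + 3)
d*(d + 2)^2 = d^3 + 4*d^2 + 4*d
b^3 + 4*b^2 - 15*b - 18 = (b - 3)*(b + 1)*(b + 6)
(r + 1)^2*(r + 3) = r^3 + 5*r^2 + 7*r + 3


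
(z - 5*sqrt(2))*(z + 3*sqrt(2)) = z^2 - 2*sqrt(2)*z - 30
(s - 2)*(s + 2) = s^2 - 4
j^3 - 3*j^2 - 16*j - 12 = (j - 6)*(j + 1)*(j + 2)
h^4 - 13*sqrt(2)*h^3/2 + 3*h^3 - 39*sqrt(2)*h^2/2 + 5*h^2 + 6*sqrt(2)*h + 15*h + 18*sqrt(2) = (h + 3)*(h - 6*sqrt(2))*(h - sqrt(2))*(h + sqrt(2)/2)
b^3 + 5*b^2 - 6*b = b*(b - 1)*(b + 6)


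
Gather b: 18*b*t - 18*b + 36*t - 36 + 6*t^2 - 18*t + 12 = b*(18*t - 18) + 6*t^2 + 18*t - 24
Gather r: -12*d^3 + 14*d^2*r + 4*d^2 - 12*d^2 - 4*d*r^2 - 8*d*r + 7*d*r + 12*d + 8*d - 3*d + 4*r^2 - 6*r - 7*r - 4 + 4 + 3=-12*d^3 - 8*d^2 + 17*d + r^2*(4 - 4*d) + r*(14*d^2 - d - 13) + 3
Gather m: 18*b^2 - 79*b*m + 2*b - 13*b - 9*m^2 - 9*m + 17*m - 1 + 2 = 18*b^2 - 11*b - 9*m^2 + m*(8 - 79*b) + 1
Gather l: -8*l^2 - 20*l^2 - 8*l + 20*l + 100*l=-28*l^2 + 112*l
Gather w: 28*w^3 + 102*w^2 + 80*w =28*w^3 + 102*w^2 + 80*w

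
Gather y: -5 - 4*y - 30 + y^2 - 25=y^2 - 4*y - 60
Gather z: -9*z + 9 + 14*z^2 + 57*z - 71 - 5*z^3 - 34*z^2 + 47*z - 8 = -5*z^3 - 20*z^2 + 95*z - 70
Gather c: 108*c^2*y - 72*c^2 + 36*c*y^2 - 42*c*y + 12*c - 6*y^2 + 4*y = c^2*(108*y - 72) + c*(36*y^2 - 42*y + 12) - 6*y^2 + 4*y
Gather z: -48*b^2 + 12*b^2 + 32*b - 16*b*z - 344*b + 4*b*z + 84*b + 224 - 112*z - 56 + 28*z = -36*b^2 - 228*b + z*(-12*b - 84) + 168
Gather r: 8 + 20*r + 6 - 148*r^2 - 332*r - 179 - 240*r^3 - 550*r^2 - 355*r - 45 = -240*r^3 - 698*r^2 - 667*r - 210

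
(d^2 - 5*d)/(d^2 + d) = (d - 5)/(d + 1)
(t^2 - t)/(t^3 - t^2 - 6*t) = (1 - t)/(-t^2 + t + 6)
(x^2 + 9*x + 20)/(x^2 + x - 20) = (x + 4)/(x - 4)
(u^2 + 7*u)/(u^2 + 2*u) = (u + 7)/(u + 2)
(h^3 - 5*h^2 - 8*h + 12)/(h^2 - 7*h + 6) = h + 2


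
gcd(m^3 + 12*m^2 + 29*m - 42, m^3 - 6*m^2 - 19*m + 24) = m - 1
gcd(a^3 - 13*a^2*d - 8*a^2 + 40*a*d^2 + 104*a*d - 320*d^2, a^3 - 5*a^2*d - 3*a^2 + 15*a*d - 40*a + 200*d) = a^2 - 5*a*d - 8*a + 40*d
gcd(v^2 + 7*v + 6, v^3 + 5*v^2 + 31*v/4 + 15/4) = v + 1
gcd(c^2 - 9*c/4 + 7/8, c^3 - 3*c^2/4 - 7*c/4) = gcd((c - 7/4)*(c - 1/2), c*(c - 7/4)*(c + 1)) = c - 7/4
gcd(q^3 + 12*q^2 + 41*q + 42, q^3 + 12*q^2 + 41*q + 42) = q^3 + 12*q^2 + 41*q + 42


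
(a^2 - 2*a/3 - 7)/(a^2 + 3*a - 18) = (a + 7/3)/(a + 6)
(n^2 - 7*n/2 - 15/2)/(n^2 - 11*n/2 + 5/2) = (2*n + 3)/(2*n - 1)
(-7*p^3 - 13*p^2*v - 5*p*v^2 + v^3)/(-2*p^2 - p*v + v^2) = (7*p^2 + 6*p*v - v^2)/(2*p - v)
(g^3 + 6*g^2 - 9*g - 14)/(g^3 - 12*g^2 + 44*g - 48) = (g^2 + 8*g + 7)/(g^2 - 10*g + 24)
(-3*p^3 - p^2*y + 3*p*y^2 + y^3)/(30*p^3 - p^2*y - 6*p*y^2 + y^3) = (-3*p^3 - p^2*y + 3*p*y^2 + y^3)/(30*p^3 - p^2*y - 6*p*y^2 + y^3)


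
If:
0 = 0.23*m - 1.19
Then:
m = 5.17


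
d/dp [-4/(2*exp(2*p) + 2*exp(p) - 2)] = (4*exp(p) + 2)*exp(p)/(exp(2*p) + exp(p) - 1)^2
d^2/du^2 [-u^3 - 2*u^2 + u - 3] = -6*u - 4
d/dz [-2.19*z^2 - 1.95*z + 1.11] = -4.38*z - 1.95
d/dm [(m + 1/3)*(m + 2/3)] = 2*m + 1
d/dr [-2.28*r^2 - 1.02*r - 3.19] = -4.56*r - 1.02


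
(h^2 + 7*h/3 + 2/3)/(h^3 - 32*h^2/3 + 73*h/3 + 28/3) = (h + 2)/(h^2 - 11*h + 28)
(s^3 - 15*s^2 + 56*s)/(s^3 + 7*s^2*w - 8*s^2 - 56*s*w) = (s - 7)/(s + 7*w)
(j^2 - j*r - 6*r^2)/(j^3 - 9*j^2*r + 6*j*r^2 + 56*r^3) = (j - 3*r)/(j^2 - 11*j*r + 28*r^2)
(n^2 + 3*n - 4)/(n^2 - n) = (n + 4)/n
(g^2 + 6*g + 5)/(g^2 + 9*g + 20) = (g + 1)/(g + 4)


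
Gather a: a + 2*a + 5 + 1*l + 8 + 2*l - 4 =3*a + 3*l + 9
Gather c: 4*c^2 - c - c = 4*c^2 - 2*c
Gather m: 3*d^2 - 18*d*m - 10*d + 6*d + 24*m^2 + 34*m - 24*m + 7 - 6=3*d^2 - 4*d + 24*m^2 + m*(10 - 18*d) + 1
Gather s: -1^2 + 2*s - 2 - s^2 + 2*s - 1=-s^2 + 4*s - 4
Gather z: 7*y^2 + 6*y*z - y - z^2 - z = 7*y^2 - y - z^2 + z*(6*y - 1)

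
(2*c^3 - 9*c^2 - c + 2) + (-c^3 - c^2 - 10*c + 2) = c^3 - 10*c^2 - 11*c + 4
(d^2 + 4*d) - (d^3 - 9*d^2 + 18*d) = -d^3 + 10*d^2 - 14*d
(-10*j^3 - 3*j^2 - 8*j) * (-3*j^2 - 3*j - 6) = 30*j^5 + 39*j^4 + 93*j^3 + 42*j^2 + 48*j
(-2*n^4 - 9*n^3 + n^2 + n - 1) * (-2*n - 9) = 4*n^5 + 36*n^4 + 79*n^3 - 11*n^2 - 7*n + 9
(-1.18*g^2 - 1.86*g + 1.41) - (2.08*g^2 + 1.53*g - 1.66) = -3.26*g^2 - 3.39*g + 3.07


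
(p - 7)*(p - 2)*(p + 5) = p^3 - 4*p^2 - 31*p + 70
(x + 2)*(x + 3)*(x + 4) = x^3 + 9*x^2 + 26*x + 24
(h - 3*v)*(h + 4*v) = h^2 + h*v - 12*v^2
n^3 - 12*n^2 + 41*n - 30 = (n - 6)*(n - 5)*(n - 1)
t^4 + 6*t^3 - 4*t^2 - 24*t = t*(t - 2)*(t + 2)*(t + 6)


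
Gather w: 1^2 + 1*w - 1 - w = 0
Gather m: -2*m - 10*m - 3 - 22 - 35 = -12*m - 60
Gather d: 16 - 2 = 14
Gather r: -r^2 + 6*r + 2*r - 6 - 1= -r^2 + 8*r - 7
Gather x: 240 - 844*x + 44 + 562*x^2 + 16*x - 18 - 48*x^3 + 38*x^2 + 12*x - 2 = -48*x^3 + 600*x^2 - 816*x + 264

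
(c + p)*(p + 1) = c*p + c + p^2 + p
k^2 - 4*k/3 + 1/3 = (k - 1)*(k - 1/3)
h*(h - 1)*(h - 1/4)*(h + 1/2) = h^4 - 3*h^3/4 - 3*h^2/8 + h/8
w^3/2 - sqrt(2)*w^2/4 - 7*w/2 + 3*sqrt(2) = (w/2 + sqrt(2))*(w - 3*sqrt(2)/2)*(w - sqrt(2))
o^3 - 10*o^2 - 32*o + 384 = (o - 8)^2*(o + 6)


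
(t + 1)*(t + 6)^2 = t^3 + 13*t^2 + 48*t + 36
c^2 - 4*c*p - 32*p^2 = (c - 8*p)*(c + 4*p)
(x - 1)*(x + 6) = x^2 + 5*x - 6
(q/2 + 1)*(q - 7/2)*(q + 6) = q^3/2 + 9*q^2/4 - 8*q - 21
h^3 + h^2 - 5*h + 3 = (h - 1)^2*(h + 3)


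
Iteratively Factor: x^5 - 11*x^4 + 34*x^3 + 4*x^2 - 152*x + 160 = (x - 2)*(x^4 - 9*x^3 + 16*x^2 + 36*x - 80) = (x - 5)*(x - 2)*(x^3 - 4*x^2 - 4*x + 16) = (x - 5)*(x - 4)*(x - 2)*(x^2 - 4) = (x - 5)*(x - 4)*(x - 2)*(x + 2)*(x - 2)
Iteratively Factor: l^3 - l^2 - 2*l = (l + 1)*(l^2 - 2*l) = l*(l + 1)*(l - 2)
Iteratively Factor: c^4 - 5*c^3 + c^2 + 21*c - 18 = (c - 1)*(c^3 - 4*c^2 - 3*c + 18) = (c - 3)*(c - 1)*(c^2 - c - 6) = (c - 3)^2*(c - 1)*(c + 2)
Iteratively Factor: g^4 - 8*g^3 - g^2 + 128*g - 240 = (g - 3)*(g^3 - 5*g^2 - 16*g + 80) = (g - 3)*(g + 4)*(g^2 - 9*g + 20) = (g - 5)*(g - 3)*(g + 4)*(g - 4)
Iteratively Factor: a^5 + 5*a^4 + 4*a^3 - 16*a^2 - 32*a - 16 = (a + 2)*(a^4 + 3*a^3 - 2*a^2 - 12*a - 8) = (a + 1)*(a + 2)*(a^3 + 2*a^2 - 4*a - 8) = (a + 1)*(a + 2)^2*(a^2 - 4) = (a - 2)*(a + 1)*(a + 2)^2*(a + 2)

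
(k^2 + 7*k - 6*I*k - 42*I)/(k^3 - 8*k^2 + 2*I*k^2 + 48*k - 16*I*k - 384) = (k + 7)/(k^2 + 8*k*(-1 + I) - 64*I)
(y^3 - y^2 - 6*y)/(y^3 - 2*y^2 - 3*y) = (y + 2)/(y + 1)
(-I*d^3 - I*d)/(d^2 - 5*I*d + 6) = d*(-I*d - 1)/(d - 6*I)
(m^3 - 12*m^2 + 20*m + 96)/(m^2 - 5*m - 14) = (m^2 - 14*m + 48)/(m - 7)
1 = 1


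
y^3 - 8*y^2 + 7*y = y*(y - 7)*(y - 1)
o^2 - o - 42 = (o - 7)*(o + 6)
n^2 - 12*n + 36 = (n - 6)^2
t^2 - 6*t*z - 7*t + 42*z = (t - 7)*(t - 6*z)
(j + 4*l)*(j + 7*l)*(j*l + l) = j^3*l + 11*j^2*l^2 + j^2*l + 28*j*l^3 + 11*j*l^2 + 28*l^3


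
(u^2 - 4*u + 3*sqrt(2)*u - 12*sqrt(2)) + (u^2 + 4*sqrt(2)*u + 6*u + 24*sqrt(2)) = 2*u^2 + 2*u + 7*sqrt(2)*u + 12*sqrt(2)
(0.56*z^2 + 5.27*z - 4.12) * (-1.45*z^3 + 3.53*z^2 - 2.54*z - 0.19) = -0.812*z^5 - 5.6647*z^4 + 23.1547*z^3 - 28.0358*z^2 + 9.4635*z + 0.7828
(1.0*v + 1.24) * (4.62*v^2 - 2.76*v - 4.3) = 4.62*v^3 + 2.9688*v^2 - 7.7224*v - 5.332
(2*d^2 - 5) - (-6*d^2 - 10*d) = 8*d^2 + 10*d - 5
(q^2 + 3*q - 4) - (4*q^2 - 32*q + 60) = -3*q^2 + 35*q - 64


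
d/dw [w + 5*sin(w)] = 5*cos(w) + 1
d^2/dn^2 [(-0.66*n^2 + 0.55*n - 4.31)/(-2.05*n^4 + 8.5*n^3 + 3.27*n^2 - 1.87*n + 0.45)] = (16.6419*n^8 - 96.7395*n^7 + 619.81412*n^6 - 2499.71727*n^5 + 3215.19612*n^4 + 1916.167218*n^3 - 67.3967460000001*n^2 - 252.189864*n + 16.800598)/(8.615125*n^12 - 107.16375*n^11 + 403.110975*n^10 - 248.670475*n^9 - 844.19304*n^8 + 104.48778*n^7 + 218.962002*n^6 - 114.580731*n^5 - 4.578129*n^4 + 17.885683*n^3 - 6.70734*n^2 + 1.136025*n - 0.091125)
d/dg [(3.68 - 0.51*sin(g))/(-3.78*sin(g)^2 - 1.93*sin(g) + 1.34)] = (-1.9278*sin(g)^2 + 27.8208*sin(g) + 6.419)*cos(g)/(14.2884*sin(g)^4 + 14.5908*sin(g)^3 - 6.4055*sin(g)^2 - 5.1724*sin(g) + 1.7956)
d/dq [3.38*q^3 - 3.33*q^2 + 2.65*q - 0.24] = 10.14*q^2 - 6.66*q + 2.65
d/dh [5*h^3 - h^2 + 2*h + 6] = 15*h^2 - 2*h + 2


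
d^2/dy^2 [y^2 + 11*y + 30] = 2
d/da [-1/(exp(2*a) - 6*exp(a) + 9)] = 2*(exp(a) - 3)*exp(a)/(exp(2*a) - 6*exp(a) + 9)^2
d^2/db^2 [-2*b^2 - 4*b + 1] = -4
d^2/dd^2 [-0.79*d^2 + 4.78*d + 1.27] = -1.58000000000000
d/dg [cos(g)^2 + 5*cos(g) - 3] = -(2*cos(g) + 5)*sin(g)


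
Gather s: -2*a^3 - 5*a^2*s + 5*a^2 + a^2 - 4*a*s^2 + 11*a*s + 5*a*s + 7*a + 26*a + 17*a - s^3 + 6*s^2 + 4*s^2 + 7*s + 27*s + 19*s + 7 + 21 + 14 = -2*a^3 + 6*a^2 + 50*a - s^3 + s^2*(10 - 4*a) + s*(-5*a^2 + 16*a + 53) + 42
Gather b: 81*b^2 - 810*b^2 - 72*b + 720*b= -729*b^2 + 648*b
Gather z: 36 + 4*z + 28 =4*z + 64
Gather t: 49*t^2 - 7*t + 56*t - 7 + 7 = 49*t^2 + 49*t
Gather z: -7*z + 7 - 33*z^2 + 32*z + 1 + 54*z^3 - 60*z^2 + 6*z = 54*z^3 - 93*z^2 + 31*z + 8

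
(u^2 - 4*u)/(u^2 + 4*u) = (u - 4)/(u + 4)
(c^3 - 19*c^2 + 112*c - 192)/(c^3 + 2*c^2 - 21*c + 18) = (c^2 - 16*c + 64)/(c^2 + 5*c - 6)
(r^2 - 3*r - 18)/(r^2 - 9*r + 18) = (r + 3)/(r - 3)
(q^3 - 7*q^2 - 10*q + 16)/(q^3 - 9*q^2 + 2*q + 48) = (q - 1)/(q - 3)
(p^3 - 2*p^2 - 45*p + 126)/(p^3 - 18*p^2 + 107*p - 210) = (p^2 + 4*p - 21)/(p^2 - 12*p + 35)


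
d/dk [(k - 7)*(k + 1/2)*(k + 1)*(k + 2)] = 4*k^3 - 21*k^2/2 - 42*k - 47/2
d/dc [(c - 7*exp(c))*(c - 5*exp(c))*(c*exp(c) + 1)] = (c + 1)*(c - 7*exp(c))*(c - 5*exp(c))*exp(c) - (c - 7*exp(c))*(c*exp(c) + 1)*(5*exp(c) - 1) - (c - 5*exp(c))*(c*exp(c) + 1)*(7*exp(c) - 1)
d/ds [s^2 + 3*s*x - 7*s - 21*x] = 2*s + 3*x - 7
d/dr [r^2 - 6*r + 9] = 2*r - 6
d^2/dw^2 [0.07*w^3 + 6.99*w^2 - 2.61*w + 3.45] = 0.42*w + 13.98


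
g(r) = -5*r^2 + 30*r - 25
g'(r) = 30 - 10*r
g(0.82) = -3.76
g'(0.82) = 21.80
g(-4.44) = -256.77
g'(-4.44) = 74.40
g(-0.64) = -46.25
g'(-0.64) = 36.40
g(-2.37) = -124.18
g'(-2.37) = 53.70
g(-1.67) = -89.04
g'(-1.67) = 46.70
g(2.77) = 19.74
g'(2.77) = 2.30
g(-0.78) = -51.44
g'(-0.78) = 37.80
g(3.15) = 19.89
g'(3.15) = -1.50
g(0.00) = -25.00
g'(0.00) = 30.00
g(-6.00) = -385.00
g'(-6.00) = 90.00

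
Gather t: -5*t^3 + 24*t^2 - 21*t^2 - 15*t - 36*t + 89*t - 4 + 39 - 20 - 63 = -5*t^3 + 3*t^2 + 38*t - 48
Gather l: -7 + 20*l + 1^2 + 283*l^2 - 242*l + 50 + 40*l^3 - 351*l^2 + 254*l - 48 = 40*l^3 - 68*l^2 + 32*l - 4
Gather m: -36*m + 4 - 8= -36*m - 4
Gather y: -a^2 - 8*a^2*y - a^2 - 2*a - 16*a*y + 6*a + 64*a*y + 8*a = -2*a^2 + 12*a + y*(-8*a^2 + 48*a)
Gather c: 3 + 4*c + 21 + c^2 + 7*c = c^2 + 11*c + 24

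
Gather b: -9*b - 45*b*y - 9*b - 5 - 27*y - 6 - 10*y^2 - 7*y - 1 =b*(-45*y - 18) - 10*y^2 - 34*y - 12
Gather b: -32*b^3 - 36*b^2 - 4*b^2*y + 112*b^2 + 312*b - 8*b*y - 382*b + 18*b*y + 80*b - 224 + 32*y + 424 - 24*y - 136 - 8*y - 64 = -32*b^3 + b^2*(76 - 4*y) + b*(10*y + 10)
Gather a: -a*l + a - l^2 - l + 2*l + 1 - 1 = a*(1 - l) - l^2 + l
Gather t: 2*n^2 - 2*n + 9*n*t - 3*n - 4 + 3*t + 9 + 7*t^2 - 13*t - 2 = 2*n^2 - 5*n + 7*t^2 + t*(9*n - 10) + 3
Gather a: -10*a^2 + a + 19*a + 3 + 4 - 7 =-10*a^2 + 20*a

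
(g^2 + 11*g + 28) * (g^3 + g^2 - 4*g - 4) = g^5 + 12*g^4 + 35*g^3 - 20*g^2 - 156*g - 112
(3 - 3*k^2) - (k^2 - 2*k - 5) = -4*k^2 + 2*k + 8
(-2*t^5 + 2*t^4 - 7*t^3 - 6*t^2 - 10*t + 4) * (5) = -10*t^5 + 10*t^4 - 35*t^3 - 30*t^2 - 50*t + 20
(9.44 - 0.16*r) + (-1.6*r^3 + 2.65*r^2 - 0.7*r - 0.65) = -1.6*r^3 + 2.65*r^2 - 0.86*r + 8.79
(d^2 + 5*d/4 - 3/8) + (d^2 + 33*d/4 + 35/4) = 2*d^2 + 19*d/2 + 67/8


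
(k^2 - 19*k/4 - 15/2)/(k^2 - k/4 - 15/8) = 2*(k - 6)/(2*k - 3)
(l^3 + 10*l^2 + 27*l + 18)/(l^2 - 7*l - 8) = (l^2 + 9*l + 18)/(l - 8)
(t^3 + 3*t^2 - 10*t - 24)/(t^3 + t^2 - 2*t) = (t^2 + t - 12)/(t*(t - 1))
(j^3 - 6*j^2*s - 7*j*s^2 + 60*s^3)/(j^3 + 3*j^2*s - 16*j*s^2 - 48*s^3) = (j - 5*s)/(j + 4*s)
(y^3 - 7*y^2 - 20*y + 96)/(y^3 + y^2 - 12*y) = (y - 8)/y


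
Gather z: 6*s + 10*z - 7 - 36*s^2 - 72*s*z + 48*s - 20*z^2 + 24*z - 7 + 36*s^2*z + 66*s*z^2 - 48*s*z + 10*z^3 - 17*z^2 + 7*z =-36*s^2 + 54*s + 10*z^3 + z^2*(66*s - 37) + z*(36*s^2 - 120*s + 41) - 14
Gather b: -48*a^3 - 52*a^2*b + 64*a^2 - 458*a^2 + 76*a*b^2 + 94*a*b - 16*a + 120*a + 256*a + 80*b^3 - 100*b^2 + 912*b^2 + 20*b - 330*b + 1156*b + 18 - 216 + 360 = -48*a^3 - 394*a^2 + 360*a + 80*b^3 + b^2*(76*a + 812) + b*(-52*a^2 + 94*a + 846) + 162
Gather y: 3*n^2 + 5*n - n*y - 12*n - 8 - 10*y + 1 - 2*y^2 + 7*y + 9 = 3*n^2 - 7*n - 2*y^2 + y*(-n - 3) + 2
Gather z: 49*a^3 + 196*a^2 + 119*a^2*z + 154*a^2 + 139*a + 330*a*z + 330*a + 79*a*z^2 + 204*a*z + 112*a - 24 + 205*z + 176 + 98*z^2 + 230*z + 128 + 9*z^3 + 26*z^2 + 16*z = 49*a^3 + 350*a^2 + 581*a + 9*z^3 + z^2*(79*a + 124) + z*(119*a^2 + 534*a + 451) + 280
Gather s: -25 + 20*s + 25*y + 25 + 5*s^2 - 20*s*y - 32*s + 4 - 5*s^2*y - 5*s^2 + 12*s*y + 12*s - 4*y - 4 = -5*s^2*y - 8*s*y + 21*y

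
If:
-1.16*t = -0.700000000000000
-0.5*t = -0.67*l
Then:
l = 0.45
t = 0.60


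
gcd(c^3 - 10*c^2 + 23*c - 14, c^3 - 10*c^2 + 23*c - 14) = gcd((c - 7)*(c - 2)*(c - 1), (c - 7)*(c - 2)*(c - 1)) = c^3 - 10*c^2 + 23*c - 14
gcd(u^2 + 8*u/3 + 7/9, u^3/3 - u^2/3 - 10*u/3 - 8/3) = 1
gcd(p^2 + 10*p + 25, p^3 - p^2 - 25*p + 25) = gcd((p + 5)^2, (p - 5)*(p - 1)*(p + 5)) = p + 5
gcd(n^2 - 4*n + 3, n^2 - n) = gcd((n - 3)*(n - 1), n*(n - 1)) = n - 1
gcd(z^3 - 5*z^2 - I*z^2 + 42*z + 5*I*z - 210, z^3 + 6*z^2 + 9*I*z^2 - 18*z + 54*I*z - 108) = z + 6*I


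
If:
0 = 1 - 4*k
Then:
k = 1/4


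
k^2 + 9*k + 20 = (k + 4)*(k + 5)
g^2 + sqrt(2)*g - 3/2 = (g - sqrt(2)/2)*(g + 3*sqrt(2)/2)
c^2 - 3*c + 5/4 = (c - 5/2)*(c - 1/2)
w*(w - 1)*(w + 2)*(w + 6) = w^4 + 7*w^3 + 4*w^2 - 12*w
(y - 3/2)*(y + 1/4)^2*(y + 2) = y^4 + y^3 - 43*y^2/16 - 47*y/32 - 3/16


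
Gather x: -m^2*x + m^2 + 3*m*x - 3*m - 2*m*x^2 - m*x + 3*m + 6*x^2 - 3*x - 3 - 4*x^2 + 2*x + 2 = m^2 + x^2*(2 - 2*m) + x*(-m^2 + 2*m - 1) - 1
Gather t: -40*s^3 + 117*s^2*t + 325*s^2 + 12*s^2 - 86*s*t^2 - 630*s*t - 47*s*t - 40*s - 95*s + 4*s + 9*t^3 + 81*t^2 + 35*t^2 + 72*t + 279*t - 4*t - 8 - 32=-40*s^3 + 337*s^2 - 131*s + 9*t^3 + t^2*(116 - 86*s) + t*(117*s^2 - 677*s + 347) - 40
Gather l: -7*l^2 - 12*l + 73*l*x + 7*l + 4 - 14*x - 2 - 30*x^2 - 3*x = -7*l^2 + l*(73*x - 5) - 30*x^2 - 17*x + 2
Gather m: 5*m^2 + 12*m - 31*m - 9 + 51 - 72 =5*m^2 - 19*m - 30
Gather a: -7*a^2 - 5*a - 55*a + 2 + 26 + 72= -7*a^2 - 60*a + 100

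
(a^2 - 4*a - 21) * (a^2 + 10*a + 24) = a^4 + 6*a^3 - 37*a^2 - 306*a - 504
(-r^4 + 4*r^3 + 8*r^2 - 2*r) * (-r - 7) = r^5 + 3*r^4 - 36*r^3 - 54*r^2 + 14*r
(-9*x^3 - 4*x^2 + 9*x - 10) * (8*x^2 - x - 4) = -72*x^5 - 23*x^4 + 112*x^3 - 73*x^2 - 26*x + 40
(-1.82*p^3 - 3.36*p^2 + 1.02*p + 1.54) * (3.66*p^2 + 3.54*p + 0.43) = -6.6612*p^5 - 18.7404*p^4 - 8.9438*p^3 + 7.8024*p^2 + 5.8902*p + 0.6622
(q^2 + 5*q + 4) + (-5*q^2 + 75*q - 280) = -4*q^2 + 80*q - 276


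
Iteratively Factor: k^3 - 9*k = (k + 3)*(k^2 - 3*k) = (k - 3)*(k + 3)*(k)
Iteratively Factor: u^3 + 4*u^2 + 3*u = (u + 1)*(u^2 + 3*u) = (u + 1)*(u + 3)*(u)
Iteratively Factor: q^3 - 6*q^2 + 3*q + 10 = (q + 1)*(q^2 - 7*q + 10) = (q - 5)*(q + 1)*(q - 2)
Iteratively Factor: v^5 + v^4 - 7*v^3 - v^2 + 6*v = (v - 1)*(v^4 + 2*v^3 - 5*v^2 - 6*v) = v*(v - 1)*(v^3 + 2*v^2 - 5*v - 6) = v*(v - 1)*(v + 1)*(v^2 + v - 6) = v*(v - 1)*(v + 1)*(v + 3)*(v - 2)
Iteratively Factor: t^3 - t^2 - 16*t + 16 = (t + 4)*(t^2 - 5*t + 4) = (t - 4)*(t + 4)*(t - 1)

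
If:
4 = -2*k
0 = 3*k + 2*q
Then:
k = -2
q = 3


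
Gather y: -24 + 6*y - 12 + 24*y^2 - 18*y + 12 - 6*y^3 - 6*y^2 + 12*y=-6*y^3 + 18*y^2 - 24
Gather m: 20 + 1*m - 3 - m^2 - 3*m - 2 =-m^2 - 2*m + 15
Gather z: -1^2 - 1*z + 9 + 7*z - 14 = 6*z - 6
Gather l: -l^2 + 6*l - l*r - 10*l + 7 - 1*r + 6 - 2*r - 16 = -l^2 + l*(-r - 4) - 3*r - 3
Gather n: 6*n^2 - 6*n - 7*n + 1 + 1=6*n^2 - 13*n + 2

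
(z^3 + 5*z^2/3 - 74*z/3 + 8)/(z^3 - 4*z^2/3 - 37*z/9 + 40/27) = 9*(z^2 + 2*z - 24)/(9*z^2 - 9*z - 40)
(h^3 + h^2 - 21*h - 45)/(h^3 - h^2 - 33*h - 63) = (h - 5)/(h - 7)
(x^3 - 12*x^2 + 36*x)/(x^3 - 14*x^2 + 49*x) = (x^2 - 12*x + 36)/(x^2 - 14*x + 49)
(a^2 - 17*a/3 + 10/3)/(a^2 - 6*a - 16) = (-3*a^2 + 17*a - 10)/(3*(-a^2 + 6*a + 16))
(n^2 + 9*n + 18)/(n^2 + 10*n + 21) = (n + 6)/(n + 7)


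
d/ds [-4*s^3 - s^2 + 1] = 2*s*(-6*s - 1)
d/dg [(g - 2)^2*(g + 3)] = (g - 2)*(3*g + 4)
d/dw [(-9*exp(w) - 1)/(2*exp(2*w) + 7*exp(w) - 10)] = (18*exp(2*w) + 4*exp(w) + 97)*exp(w)/(4*exp(4*w) + 28*exp(3*w) + 9*exp(2*w) - 140*exp(w) + 100)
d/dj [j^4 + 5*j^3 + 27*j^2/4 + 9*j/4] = 4*j^3 + 15*j^2 + 27*j/2 + 9/4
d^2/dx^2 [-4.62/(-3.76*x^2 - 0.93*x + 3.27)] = (-130.631424*x^2 - 32.310432*x + 4.62*(7.52*x + 0.93)*(15.04*x + 1.86) + 113.607648)/(3.76*x^2 + 0.93*x - 3.27)^3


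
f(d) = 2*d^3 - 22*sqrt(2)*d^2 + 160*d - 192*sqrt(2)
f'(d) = 6*d^2 - 44*sqrt(2)*d + 160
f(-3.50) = -1298.41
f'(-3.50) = 451.29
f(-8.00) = -4566.74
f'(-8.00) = 1041.80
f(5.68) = 0.00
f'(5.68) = 0.13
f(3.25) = -11.50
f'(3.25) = 21.14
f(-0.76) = -411.98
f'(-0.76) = 210.76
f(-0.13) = -292.86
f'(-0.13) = 168.19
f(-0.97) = -457.83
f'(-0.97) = 226.00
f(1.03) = -137.55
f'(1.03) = 102.27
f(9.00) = 106.34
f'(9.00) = 85.97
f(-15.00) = -16421.89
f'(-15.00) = 2443.38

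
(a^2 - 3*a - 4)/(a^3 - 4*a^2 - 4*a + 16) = (a + 1)/(a^2 - 4)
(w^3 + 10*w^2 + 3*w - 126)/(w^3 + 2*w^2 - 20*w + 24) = (w^2 + 4*w - 21)/(w^2 - 4*w + 4)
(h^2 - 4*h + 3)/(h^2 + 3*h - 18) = (h - 1)/(h + 6)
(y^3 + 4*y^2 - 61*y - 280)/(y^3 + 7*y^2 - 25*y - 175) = (y - 8)/(y - 5)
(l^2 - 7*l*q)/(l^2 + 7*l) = (l - 7*q)/(l + 7)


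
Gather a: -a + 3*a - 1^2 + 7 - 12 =2*a - 6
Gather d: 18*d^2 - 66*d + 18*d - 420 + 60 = 18*d^2 - 48*d - 360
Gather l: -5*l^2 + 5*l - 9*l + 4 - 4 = -5*l^2 - 4*l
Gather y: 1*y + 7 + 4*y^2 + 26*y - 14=4*y^2 + 27*y - 7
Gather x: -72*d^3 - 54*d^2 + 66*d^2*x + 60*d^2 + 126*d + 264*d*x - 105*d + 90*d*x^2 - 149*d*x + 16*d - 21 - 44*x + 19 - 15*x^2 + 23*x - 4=-72*d^3 + 6*d^2 + 37*d + x^2*(90*d - 15) + x*(66*d^2 + 115*d - 21) - 6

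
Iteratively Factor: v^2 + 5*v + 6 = (v + 3)*(v + 2)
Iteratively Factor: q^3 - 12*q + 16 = (q - 2)*(q^2 + 2*q - 8) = (q - 2)*(q + 4)*(q - 2)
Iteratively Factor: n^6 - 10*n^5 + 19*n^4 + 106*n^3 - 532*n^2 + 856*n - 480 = (n - 5)*(n^5 - 5*n^4 - 6*n^3 + 76*n^2 - 152*n + 96) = (n - 5)*(n - 3)*(n^4 - 2*n^3 - 12*n^2 + 40*n - 32) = (n - 5)*(n - 3)*(n - 2)*(n^3 - 12*n + 16) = (n - 5)*(n - 3)*(n - 2)^2*(n^2 + 2*n - 8) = (n - 5)*(n - 3)*(n - 2)^3*(n + 4)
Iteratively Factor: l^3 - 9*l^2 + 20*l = (l - 5)*(l^2 - 4*l) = (l - 5)*(l - 4)*(l)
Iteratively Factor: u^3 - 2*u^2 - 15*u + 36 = (u + 4)*(u^2 - 6*u + 9) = (u - 3)*(u + 4)*(u - 3)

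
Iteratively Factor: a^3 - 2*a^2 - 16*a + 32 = (a - 4)*(a^2 + 2*a - 8) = (a - 4)*(a - 2)*(a + 4)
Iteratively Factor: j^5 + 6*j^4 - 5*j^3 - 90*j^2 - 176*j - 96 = (j + 2)*(j^4 + 4*j^3 - 13*j^2 - 64*j - 48) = (j - 4)*(j + 2)*(j^3 + 8*j^2 + 19*j + 12) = (j - 4)*(j + 1)*(j + 2)*(j^2 + 7*j + 12) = (j - 4)*(j + 1)*(j + 2)*(j + 3)*(j + 4)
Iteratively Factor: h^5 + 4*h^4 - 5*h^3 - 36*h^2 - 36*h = (h + 3)*(h^4 + h^3 - 8*h^2 - 12*h) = h*(h + 3)*(h^3 + h^2 - 8*h - 12) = h*(h + 2)*(h + 3)*(h^2 - h - 6) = h*(h + 2)^2*(h + 3)*(h - 3)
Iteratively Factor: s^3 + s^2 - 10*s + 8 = (s - 2)*(s^2 + 3*s - 4) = (s - 2)*(s - 1)*(s + 4)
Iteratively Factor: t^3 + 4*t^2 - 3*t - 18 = (t + 3)*(t^2 + t - 6) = (t + 3)^2*(t - 2)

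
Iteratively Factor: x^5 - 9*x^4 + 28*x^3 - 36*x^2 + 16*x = (x - 2)*(x^4 - 7*x^3 + 14*x^2 - 8*x) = x*(x - 2)*(x^3 - 7*x^2 + 14*x - 8) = x*(x - 2)^2*(x^2 - 5*x + 4) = x*(x - 4)*(x - 2)^2*(x - 1)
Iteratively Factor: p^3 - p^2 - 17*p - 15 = (p + 1)*(p^2 - 2*p - 15) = (p - 5)*(p + 1)*(p + 3)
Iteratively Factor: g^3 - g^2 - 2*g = (g + 1)*(g^2 - 2*g) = g*(g + 1)*(g - 2)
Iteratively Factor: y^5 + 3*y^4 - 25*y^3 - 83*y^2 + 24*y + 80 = (y - 5)*(y^4 + 8*y^3 + 15*y^2 - 8*y - 16) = (y - 5)*(y - 1)*(y^3 + 9*y^2 + 24*y + 16) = (y - 5)*(y - 1)*(y + 4)*(y^2 + 5*y + 4) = (y - 5)*(y - 1)*(y + 1)*(y + 4)*(y + 4)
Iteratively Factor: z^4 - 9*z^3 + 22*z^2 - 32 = (z - 4)*(z^3 - 5*z^2 + 2*z + 8) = (z - 4)^2*(z^2 - z - 2) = (z - 4)^2*(z + 1)*(z - 2)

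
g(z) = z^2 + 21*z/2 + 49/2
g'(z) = 2*z + 21/2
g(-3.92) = -1.29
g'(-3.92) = 2.66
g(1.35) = 40.50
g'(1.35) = 13.20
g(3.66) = 76.33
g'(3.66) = 17.82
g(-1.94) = 7.89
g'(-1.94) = 6.62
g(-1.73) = 9.33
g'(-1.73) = 7.04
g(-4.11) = -1.76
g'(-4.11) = 2.28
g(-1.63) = 10.04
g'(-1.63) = 7.24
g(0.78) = 33.30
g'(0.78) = 12.06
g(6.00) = 123.50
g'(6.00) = 22.50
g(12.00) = 294.50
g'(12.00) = 34.50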